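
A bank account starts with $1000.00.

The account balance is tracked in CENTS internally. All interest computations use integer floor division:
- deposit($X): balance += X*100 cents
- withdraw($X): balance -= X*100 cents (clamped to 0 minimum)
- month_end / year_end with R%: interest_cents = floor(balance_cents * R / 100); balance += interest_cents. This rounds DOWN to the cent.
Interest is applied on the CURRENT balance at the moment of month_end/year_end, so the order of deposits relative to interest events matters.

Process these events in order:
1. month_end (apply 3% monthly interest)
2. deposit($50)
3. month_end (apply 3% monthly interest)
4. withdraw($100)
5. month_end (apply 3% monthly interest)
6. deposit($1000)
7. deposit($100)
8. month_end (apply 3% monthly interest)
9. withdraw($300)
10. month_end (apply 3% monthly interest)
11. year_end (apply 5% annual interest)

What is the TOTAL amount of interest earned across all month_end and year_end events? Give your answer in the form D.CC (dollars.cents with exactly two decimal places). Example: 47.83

After 1 (month_end (apply 3% monthly interest)): balance=$1030.00 total_interest=$30.00
After 2 (deposit($50)): balance=$1080.00 total_interest=$30.00
After 3 (month_end (apply 3% monthly interest)): balance=$1112.40 total_interest=$62.40
After 4 (withdraw($100)): balance=$1012.40 total_interest=$62.40
After 5 (month_end (apply 3% monthly interest)): balance=$1042.77 total_interest=$92.77
After 6 (deposit($1000)): balance=$2042.77 total_interest=$92.77
After 7 (deposit($100)): balance=$2142.77 total_interest=$92.77
After 8 (month_end (apply 3% monthly interest)): balance=$2207.05 total_interest=$157.05
After 9 (withdraw($300)): balance=$1907.05 total_interest=$157.05
After 10 (month_end (apply 3% monthly interest)): balance=$1964.26 total_interest=$214.26
After 11 (year_end (apply 5% annual interest)): balance=$2062.47 total_interest=$312.47

Answer: 312.47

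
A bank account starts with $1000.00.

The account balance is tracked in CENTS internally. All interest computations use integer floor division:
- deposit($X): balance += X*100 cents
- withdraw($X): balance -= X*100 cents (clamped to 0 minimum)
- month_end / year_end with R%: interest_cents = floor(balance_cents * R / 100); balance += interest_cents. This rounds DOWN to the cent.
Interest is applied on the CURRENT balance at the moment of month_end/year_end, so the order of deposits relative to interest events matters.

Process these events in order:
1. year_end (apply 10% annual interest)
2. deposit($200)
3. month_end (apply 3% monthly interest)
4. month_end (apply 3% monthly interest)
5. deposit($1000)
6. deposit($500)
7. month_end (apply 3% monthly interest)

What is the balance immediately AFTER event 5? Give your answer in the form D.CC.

After 1 (year_end (apply 10% annual interest)): balance=$1100.00 total_interest=$100.00
After 2 (deposit($200)): balance=$1300.00 total_interest=$100.00
After 3 (month_end (apply 3% monthly interest)): balance=$1339.00 total_interest=$139.00
After 4 (month_end (apply 3% monthly interest)): balance=$1379.17 total_interest=$179.17
After 5 (deposit($1000)): balance=$2379.17 total_interest=$179.17

Answer: 2379.17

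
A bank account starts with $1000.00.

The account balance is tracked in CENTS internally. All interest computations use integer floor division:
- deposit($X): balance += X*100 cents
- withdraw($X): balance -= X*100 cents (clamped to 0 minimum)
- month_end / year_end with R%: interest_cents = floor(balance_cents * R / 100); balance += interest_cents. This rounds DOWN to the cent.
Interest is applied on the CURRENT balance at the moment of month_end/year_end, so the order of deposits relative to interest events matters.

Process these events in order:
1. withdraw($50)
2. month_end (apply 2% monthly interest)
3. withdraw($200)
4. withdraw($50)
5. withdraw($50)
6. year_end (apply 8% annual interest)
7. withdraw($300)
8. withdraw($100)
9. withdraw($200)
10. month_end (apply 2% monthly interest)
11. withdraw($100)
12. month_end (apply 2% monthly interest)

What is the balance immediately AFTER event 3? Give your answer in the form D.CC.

After 1 (withdraw($50)): balance=$950.00 total_interest=$0.00
After 2 (month_end (apply 2% monthly interest)): balance=$969.00 total_interest=$19.00
After 3 (withdraw($200)): balance=$769.00 total_interest=$19.00

Answer: 769.00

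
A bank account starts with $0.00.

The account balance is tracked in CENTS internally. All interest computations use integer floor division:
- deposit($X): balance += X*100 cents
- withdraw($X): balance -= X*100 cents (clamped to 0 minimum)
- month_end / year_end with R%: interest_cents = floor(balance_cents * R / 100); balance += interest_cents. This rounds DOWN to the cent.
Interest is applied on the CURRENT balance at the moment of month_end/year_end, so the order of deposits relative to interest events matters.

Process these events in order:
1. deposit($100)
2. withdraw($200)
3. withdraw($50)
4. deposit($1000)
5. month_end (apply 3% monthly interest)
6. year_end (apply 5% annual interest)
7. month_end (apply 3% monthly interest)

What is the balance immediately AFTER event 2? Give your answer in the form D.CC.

Answer: 0.00

Derivation:
After 1 (deposit($100)): balance=$100.00 total_interest=$0.00
After 2 (withdraw($200)): balance=$0.00 total_interest=$0.00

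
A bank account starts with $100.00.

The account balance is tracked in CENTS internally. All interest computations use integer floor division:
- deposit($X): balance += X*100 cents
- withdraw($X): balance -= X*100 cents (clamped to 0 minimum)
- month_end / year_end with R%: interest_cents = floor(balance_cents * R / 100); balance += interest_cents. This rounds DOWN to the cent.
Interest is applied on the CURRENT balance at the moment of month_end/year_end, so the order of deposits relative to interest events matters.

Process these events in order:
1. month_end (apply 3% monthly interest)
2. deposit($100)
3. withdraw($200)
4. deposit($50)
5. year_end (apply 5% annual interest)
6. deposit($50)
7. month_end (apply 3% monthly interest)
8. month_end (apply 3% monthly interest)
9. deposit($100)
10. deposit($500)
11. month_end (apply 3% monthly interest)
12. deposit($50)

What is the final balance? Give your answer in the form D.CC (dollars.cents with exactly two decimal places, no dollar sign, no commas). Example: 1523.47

Answer: 783.43

Derivation:
After 1 (month_end (apply 3% monthly interest)): balance=$103.00 total_interest=$3.00
After 2 (deposit($100)): balance=$203.00 total_interest=$3.00
After 3 (withdraw($200)): balance=$3.00 total_interest=$3.00
After 4 (deposit($50)): balance=$53.00 total_interest=$3.00
After 5 (year_end (apply 5% annual interest)): balance=$55.65 total_interest=$5.65
After 6 (deposit($50)): balance=$105.65 total_interest=$5.65
After 7 (month_end (apply 3% monthly interest)): balance=$108.81 total_interest=$8.81
After 8 (month_end (apply 3% monthly interest)): balance=$112.07 total_interest=$12.07
After 9 (deposit($100)): balance=$212.07 total_interest=$12.07
After 10 (deposit($500)): balance=$712.07 total_interest=$12.07
After 11 (month_end (apply 3% monthly interest)): balance=$733.43 total_interest=$33.43
After 12 (deposit($50)): balance=$783.43 total_interest=$33.43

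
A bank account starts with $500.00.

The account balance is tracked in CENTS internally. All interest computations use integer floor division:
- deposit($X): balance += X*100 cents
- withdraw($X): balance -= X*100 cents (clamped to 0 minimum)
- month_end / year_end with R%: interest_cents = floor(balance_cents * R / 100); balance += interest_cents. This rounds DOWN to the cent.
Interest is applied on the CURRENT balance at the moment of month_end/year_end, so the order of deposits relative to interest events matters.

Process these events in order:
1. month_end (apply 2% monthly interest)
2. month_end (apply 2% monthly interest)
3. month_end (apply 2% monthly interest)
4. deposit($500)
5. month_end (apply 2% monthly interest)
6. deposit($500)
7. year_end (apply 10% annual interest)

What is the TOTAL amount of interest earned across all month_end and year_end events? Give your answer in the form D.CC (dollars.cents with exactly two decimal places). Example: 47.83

Answer: 206.33

Derivation:
After 1 (month_end (apply 2% monthly interest)): balance=$510.00 total_interest=$10.00
After 2 (month_end (apply 2% monthly interest)): balance=$520.20 total_interest=$20.20
After 3 (month_end (apply 2% monthly interest)): balance=$530.60 total_interest=$30.60
After 4 (deposit($500)): balance=$1030.60 total_interest=$30.60
After 5 (month_end (apply 2% monthly interest)): balance=$1051.21 total_interest=$51.21
After 6 (deposit($500)): balance=$1551.21 total_interest=$51.21
After 7 (year_end (apply 10% annual interest)): balance=$1706.33 total_interest=$206.33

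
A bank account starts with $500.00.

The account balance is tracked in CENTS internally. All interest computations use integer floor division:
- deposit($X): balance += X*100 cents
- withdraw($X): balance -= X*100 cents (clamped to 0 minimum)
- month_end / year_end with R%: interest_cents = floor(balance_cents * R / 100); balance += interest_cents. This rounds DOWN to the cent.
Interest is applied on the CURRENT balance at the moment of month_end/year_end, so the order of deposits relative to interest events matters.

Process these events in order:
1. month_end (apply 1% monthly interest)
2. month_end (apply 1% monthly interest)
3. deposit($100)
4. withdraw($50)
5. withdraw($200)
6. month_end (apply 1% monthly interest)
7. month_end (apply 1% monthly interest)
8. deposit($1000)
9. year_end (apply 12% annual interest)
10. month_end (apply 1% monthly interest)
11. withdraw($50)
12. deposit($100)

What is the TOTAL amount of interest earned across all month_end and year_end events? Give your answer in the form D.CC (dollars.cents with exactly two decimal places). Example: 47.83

Answer: 196.66

Derivation:
After 1 (month_end (apply 1% monthly interest)): balance=$505.00 total_interest=$5.00
After 2 (month_end (apply 1% monthly interest)): balance=$510.05 total_interest=$10.05
After 3 (deposit($100)): balance=$610.05 total_interest=$10.05
After 4 (withdraw($50)): balance=$560.05 total_interest=$10.05
After 5 (withdraw($200)): balance=$360.05 total_interest=$10.05
After 6 (month_end (apply 1% monthly interest)): balance=$363.65 total_interest=$13.65
After 7 (month_end (apply 1% monthly interest)): balance=$367.28 total_interest=$17.28
After 8 (deposit($1000)): balance=$1367.28 total_interest=$17.28
After 9 (year_end (apply 12% annual interest)): balance=$1531.35 total_interest=$181.35
After 10 (month_end (apply 1% monthly interest)): balance=$1546.66 total_interest=$196.66
After 11 (withdraw($50)): balance=$1496.66 total_interest=$196.66
After 12 (deposit($100)): balance=$1596.66 total_interest=$196.66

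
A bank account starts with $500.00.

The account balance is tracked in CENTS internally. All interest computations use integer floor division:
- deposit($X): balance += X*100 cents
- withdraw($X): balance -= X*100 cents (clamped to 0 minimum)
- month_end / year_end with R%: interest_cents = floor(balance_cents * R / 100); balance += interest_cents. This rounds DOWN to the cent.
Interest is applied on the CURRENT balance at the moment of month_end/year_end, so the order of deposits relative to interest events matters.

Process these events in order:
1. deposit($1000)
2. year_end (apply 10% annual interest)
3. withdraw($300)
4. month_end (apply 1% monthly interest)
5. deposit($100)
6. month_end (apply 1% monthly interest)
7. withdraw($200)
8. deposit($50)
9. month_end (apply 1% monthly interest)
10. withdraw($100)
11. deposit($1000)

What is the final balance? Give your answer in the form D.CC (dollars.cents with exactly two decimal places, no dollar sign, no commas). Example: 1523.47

After 1 (deposit($1000)): balance=$1500.00 total_interest=$0.00
After 2 (year_end (apply 10% annual interest)): balance=$1650.00 total_interest=$150.00
After 3 (withdraw($300)): balance=$1350.00 total_interest=$150.00
After 4 (month_end (apply 1% monthly interest)): balance=$1363.50 total_interest=$163.50
After 5 (deposit($100)): balance=$1463.50 total_interest=$163.50
After 6 (month_end (apply 1% monthly interest)): balance=$1478.13 total_interest=$178.13
After 7 (withdraw($200)): balance=$1278.13 total_interest=$178.13
After 8 (deposit($50)): balance=$1328.13 total_interest=$178.13
After 9 (month_end (apply 1% monthly interest)): balance=$1341.41 total_interest=$191.41
After 10 (withdraw($100)): balance=$1241.41 total_interest=$191.41
After 11 (deposit($1000)): balance=$2241.41 total_interest=$191.41

Answer: 2241.41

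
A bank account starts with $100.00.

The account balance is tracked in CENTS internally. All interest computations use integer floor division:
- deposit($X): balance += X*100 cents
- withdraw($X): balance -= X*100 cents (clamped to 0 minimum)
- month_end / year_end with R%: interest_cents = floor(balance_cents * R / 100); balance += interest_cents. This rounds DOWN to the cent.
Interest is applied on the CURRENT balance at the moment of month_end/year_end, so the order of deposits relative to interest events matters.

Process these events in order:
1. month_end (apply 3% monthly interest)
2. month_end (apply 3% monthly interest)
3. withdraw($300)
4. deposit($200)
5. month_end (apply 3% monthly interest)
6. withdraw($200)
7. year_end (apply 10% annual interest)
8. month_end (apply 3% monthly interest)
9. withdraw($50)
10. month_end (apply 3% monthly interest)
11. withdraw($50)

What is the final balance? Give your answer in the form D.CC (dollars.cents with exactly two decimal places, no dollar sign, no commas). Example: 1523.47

After 1 (month_end (apply 3% monthly interest)): balance=$103.00 total_interest=$3.00
After 2 (month_end (apply 3% monthly interest)): balance=$106.09 total_interest=$6.09
After 3 (withdraw($300)): balance=$0.00 total_interest=$6.09
After 4 (deposit($200)): balance=$200.00 total_interest=$6.09
After 5 (month_end (apply 3% monthly interest)): balance=$206.00 total_interest=$12.09
After 6 (withdraw($200)): balance=$6.00 total_interest=$12.09
After 7 (year_end (apply 10% annual interest)): balance=$6.60 total_interest=$12.69
After 8 (month_end (apply 3% monthly interest)): balance=$6.79 total_interest=$12.88
After 9 (withdraw($50)): balance=$0.00 total_interest=$12.88
After 10 (month_end (apply 3% monthly interest)): balance=$0.00 total_interest=$12.88
After 11 (withdraw($50)): balance=$0.00 total_interest=$12.88

Answer: 0.00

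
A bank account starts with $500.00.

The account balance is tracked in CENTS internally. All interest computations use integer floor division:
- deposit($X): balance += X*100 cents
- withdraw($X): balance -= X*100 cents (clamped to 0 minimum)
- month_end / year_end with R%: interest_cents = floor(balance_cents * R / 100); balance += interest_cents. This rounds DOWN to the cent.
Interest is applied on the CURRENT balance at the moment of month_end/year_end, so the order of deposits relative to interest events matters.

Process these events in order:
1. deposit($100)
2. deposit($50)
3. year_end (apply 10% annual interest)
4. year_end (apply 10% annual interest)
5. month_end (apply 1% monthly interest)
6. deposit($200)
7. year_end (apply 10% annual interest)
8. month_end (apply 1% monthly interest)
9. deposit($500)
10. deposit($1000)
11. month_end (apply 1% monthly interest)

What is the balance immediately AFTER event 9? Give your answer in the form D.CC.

Answer: 1604.72

Derivation:
After 1 (deposit($100)): balance=$600.00 total_interest=$0.00
After 2 (deposit($50)): balance=$650.00 total_interest=$0.00
After 3 (year_end (apply 10% annual interest)): balance=$715.00 total_interest=$65.00
After 4 (year_end (apply 10% annual interest)): balance=$786.50 total_interest=$136.50
After 5 (month_end (apply 1% monthly interest)): balance=$794.36 total_interest=$144.36
After 6 (deposit($200)): balance=$994.36 total_interest=$144.36
After 7 (year_end (apply 10% annual interest)): balance=$1093.79 total_interest=$243.79
After 8 (month_end (apply 1% monthly interest)): balance=$1104.72 total_interest=$254.72
After 9 (deposit($500)): balance=$1604.72 total_interest=$254.72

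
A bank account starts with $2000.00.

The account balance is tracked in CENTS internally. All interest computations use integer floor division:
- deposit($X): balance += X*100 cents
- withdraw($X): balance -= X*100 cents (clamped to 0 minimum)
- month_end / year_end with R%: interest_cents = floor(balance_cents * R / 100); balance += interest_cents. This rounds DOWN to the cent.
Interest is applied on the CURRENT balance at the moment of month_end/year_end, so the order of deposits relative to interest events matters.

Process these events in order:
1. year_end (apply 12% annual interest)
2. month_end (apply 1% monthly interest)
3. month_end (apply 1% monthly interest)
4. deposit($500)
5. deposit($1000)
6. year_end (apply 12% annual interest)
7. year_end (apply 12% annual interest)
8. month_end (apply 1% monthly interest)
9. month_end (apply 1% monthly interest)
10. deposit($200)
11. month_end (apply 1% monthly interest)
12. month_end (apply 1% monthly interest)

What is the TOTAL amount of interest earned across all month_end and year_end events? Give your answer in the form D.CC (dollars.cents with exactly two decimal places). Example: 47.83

Answer: 1444.70

Derivation:
After 1 (year_end (apply 12% annual interest)): balance=$2240.00 total_interest=$240.00
After 2 (month_end (apply 1% monthly interest)): balance=$2262.40 total_interest=$262.40
After 3 (month_end (apply 1% monthly interest)): balance=$2285.02 total_interest=$285.02
After 4 (deposit($500)): balance=$2785.02 total_interest=$285.02
After 5 (deposit($1000)): balance=$3785.02 total_interest=$285.02
After 6 (year_end (apply 12% annual interest)): balance=$4239.22 total_interest=$739.22
After 7 (year_end (apply 12% annual interest)): balance=$4747.92 total_interest=$1247.92
After 8 (month_end (apply 1% monthly interest)): balance=$4795.39 total_interest=$1295.39
After 9 (month_end (apply 1% monthly interest)): balance=$4843.34 total_interest=$1343.34
After 10 (deposit($200)): balance=$5043.34 total_interest=$1343.34
After 11 (month_end (apply 1% monthly interest)): balance=$5093.77 total_interest=$1393.77
After 12 (month_end (apply 1% monthly interest)): balance=$5144.70 total_interest=$1444.70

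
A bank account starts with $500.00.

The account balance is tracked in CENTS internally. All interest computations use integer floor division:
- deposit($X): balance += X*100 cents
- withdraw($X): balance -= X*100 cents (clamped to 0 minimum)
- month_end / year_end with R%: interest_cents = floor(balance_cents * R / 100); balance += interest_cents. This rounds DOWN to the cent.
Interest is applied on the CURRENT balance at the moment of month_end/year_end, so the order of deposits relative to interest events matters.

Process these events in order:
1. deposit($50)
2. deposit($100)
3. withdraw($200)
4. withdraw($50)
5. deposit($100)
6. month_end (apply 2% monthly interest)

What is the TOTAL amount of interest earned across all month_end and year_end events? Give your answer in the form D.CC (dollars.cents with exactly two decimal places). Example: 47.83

After 1 (deposit($50)): balance=$550.00 total_interest=$0.00
After 2 (deposit($100)): balance=$650.00 total_interest=$0.00
After 3 (withdraw($200)): balance=$450.00 total_interest=$0.00
After 4 (withdraw($50)): balance=$400.00 total_interest=$0.00
After 5 (deposit($100)): balance=$500.00 total_interest=$0.00
After 6 (month_end (apply 2% monthly interest)): balance=$510.00 total_interest=$10.00

Answer: 10.00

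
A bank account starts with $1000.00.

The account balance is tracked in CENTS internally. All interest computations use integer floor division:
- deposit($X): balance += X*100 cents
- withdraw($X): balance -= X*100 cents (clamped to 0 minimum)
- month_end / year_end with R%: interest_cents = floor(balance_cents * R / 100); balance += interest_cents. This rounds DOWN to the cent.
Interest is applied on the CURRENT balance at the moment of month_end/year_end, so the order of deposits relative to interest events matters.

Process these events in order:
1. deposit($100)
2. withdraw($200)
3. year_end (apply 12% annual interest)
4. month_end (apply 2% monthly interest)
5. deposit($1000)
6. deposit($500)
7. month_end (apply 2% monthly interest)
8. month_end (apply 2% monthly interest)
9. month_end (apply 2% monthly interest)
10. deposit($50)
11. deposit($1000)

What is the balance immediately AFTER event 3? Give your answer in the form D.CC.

Answer: 1008.00

Derivation:
After 1 (deposit($100)): balance=$1100.00 total_interest=$0.00
After 2 (withdraw($200)): balance=$900.00 total_interest=$0.00
After 3 (year_end (apply 12% annual interest)): balance=$1008.00 total_interest=$108.00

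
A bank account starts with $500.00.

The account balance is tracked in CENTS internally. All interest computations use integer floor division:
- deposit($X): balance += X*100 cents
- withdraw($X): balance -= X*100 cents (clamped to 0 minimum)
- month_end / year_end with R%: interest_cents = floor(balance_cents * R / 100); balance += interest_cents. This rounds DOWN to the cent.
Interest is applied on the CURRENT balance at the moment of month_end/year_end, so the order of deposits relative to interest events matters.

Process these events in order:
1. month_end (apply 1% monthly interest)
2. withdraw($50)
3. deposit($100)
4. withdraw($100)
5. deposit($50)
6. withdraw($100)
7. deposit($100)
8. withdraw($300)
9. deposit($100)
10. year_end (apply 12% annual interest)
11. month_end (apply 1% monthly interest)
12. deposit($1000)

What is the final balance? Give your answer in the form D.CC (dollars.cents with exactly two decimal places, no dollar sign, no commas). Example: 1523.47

Answer: 1345.01

Derivation:
After 1 (month_end (apply 1% monthly interest)): balance=$505.00 total_interest=$5.00
After 2 (withdraw($50)): balance=$455.00 total_interest=$5.00
After 3 (deposit($100)): balance=$555.00 total_interest=$5.00
After 4 (withdraw($100)): balance=$455.00 total_interest=$5.00
After 5 (deposit($50)): balance=$505.00 total_interest=$5.00
After 6 (withdraw($100)): balance=$405.00 total_interest=$5.00
After 7 (deposit($100)): balance=$505.00 total_interest=$5.00
After 8 (withdraw($300)): balance=$205.00 total_interest=$5.00
After 9 (deposit($100)): balance=$305.00 total_interest=$5.00
After 10 (year_end (apply 12% annual interest)): balance=$341.60 total_interest=$41.60
After 11 (month_end (apply 1% monthly interest)): balance=$345.01 total_interest=$45.01
After 12 (deposit($1000)): balance=$1345.01 total_interest=$45.01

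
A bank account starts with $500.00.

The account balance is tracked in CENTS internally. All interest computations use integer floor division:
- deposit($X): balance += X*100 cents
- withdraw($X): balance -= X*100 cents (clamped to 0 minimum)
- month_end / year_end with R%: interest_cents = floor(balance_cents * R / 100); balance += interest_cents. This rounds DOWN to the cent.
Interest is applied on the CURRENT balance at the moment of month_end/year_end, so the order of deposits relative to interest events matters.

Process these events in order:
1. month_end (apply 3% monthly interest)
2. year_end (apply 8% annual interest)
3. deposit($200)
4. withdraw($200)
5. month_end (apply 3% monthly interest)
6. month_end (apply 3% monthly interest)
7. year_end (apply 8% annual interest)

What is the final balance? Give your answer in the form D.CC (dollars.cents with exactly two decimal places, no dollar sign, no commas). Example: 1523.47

After 1 (month_end (apply 3% monthly interest)): balance=$515.00 total_interest=$15.00
After 2 (year_end (apply 8% annual interest)): balance=$556.20 total_interest=$56.20
After 3 (deposit($200)): balance=$756.20 total_interest=$56.20
After 4 (withdraw($200)): balance=$556.20 total_interest=$56.20
After 5 (month_end (apply 3% monthly interest)): balance=$572.88 total_interest=$72.88
After 6 (month_end (apply 3% monthly interest)): balance=$590.06 total_interest=$90.06
After 7 (year_end (apply 8% annual interest)): balance=$637.26 total_interest=$137.26

Answer: 637.26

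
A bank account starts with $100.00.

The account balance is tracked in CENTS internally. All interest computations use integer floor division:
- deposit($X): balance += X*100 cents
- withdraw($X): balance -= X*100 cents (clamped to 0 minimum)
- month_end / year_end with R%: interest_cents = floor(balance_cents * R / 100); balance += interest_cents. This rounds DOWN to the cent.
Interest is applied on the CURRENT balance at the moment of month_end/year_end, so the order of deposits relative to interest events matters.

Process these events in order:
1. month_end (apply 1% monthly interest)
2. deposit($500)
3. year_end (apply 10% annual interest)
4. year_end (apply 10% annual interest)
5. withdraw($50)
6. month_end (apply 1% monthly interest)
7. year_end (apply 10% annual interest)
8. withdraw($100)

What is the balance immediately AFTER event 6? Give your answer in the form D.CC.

Answer: 683.98

Derivation:
After 1 (month_end (apply 1% monthly interest)): balance=$101.00 total_interest=$1.00
After 2 (deposit($500)): balance=$601.00 total_interest=$1.00
After 3 (year_end (apply 10% annual interest)): balance=$661.10 total_interest=$61.10
After 4 (year_end (apply 10% annual interest)): balance=$727.21 total_interest=$127.21
After 5 (withdraw($50)): balance=$677.21 total_interest=$127.21
After 6 (month_end (apply 1% monthly interest)): balance=$683.98 total_interest=$133.98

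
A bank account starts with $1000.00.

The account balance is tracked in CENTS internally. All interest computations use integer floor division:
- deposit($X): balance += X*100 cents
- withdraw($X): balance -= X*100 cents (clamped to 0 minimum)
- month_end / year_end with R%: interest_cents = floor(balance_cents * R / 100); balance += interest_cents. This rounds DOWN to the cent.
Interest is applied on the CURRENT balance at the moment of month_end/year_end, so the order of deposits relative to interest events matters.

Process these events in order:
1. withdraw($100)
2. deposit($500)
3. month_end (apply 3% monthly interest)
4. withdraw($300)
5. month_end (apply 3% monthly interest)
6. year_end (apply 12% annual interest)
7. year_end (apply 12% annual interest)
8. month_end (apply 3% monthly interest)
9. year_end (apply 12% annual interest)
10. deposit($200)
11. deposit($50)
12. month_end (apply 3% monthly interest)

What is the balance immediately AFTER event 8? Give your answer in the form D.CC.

After 1 (withdraw($100)): balance=$900.00 total_interest=$0.00
After 2 (deposit($500)): balance=$1400.00 total_interest=$0.00
After 3 (month_end (apply 3% monthly interest)): balance=$1442.00 total_interest=$42.00
After 4 (withdraw($300)): balance=$1142.00 total_interest=$42.00
After 5 (month_end (apply 3% monthly interest)): balance=$1176.26 total_interest=$76.26
After 6 (year_end (apply 12% annual interest)): balance=$1317.41 total_interest=$217.41
After 7 (year_end (apply 12% annual interest)): balance=$1475.49 total_interest=$375.49
After 8 (month_end (apply 3% monthly interest)): balance=$1519.75 total_interest=$419.75

Answer: 1519.75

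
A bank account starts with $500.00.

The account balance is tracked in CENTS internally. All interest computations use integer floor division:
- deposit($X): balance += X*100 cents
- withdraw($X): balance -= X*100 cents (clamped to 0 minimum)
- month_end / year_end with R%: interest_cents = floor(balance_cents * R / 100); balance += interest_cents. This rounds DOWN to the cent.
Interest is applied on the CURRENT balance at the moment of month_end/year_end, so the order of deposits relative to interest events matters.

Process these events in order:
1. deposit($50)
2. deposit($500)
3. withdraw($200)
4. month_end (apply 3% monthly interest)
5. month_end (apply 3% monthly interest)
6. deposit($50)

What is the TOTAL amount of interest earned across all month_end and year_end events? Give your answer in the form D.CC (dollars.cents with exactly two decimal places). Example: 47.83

Answer: 51.76

Derivation:
After 1 (deposit($50)): balance=$550.00 total_interest=$0.00
After 2 (deposit($500)): balance=$1050.00 total_interest=$0.00
After 3 (withdraw($200)): balance=$850.00 total_interest=$0.00
After 4 (month_end (apply 3% monthly interest)): balance=$875.50 total_interest=$25.50
After 5 (month_end (apply 3% monthly interest)): balance=$901.76 total_interest=$51.76
After 6 (deposit($50)): balance=$951.76 total_interest=$51.76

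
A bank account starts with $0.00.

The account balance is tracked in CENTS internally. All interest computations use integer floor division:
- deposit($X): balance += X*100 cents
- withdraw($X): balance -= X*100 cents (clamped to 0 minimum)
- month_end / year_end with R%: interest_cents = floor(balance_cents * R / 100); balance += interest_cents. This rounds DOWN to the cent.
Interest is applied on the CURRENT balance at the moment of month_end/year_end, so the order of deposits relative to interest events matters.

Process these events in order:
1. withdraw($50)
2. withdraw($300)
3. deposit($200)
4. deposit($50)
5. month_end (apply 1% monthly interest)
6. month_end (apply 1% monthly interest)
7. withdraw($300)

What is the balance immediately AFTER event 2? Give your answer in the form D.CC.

After 1 (withdraw($50)): balance=$0.00 total_interest=$0.00
After 2 (withdraw($300)): balance=$0.00 total_interest=$0.00

Answer: 0.00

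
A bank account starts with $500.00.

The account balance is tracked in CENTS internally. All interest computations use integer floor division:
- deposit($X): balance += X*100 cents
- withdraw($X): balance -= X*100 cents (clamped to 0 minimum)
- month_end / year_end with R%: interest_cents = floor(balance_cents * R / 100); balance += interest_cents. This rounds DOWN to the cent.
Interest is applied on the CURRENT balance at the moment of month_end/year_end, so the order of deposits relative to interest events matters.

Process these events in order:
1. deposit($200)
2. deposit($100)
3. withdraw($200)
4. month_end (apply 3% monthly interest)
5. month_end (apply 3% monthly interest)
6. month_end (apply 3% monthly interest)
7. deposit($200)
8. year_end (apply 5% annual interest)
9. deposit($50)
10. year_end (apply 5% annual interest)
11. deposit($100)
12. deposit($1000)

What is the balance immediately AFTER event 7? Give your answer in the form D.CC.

Answer: 855.63

Derivation:
After 1 (deposit($200)): balance=$700.00 total_interest=$0.00
After 2 (deposit($100)): balance=$800.00 total_interest=$0.00
After 3 (withdraw($200)): balance=$600.00 total_interest=$0.00
After 4 (month_end (apply 3% monthly interest)): balance=$618.00 total_interest=$18.00
After 5 (month_end (apply 3% monthly interest)): balance=$636.54 total_interest=$36.54
After 6 (month_end (apply 3% monthly interest)): balance=$655.63 total_interest=$55.63
After 7 (deposit($200)): balance=$855.63 total_interest=$55.63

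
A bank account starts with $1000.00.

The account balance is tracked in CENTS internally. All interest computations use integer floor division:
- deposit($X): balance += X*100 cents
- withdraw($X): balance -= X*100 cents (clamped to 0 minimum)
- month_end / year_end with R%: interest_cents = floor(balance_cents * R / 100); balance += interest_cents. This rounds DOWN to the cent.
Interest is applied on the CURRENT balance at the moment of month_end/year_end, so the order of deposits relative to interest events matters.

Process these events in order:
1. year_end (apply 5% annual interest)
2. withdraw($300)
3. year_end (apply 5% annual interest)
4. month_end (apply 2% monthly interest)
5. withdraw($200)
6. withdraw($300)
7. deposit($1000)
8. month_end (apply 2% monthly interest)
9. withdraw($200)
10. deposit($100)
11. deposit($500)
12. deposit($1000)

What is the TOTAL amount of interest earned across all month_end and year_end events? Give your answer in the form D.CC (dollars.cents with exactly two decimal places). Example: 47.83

After 1 (year_end (apply 5% annual interest)): balance=$1050.00 total_interest=$50.00
After 2 (withdraw($300)): balance=$750.00 total_interest=$50.00
After 3 (year_end (apply 5% annual interest)): balance=$787.50 total_interest=$87.50
After 4 (month_end (apply 2% monthly interest)): balance=$803.25 total_interest=$103.25
After 5 (withdraw($200)): balance=$603.25 total_interest=$103.25
After 6 (withdraw($300)): balance=$303.25 total_interest=$103.25
After 7 (deposit($1000)): balance=$1303.25 total_interest=$103.25
After 8 (month_end (apply 2% monthly interest)): balance=$1329.31 total_interest=$129.31
After 9 (withdraw($200)): balance=$1129.31 total_interest=$129.31
After 10 (deposit($100)): balance=$1229.31 total_interest=$129.31
After 11 (deposit($500)): balance=$1729.31 total_interest=$129.31
After 12 (deposit($1000)): balance=$2729.31 total_interest=$129.31

Answer: 129.31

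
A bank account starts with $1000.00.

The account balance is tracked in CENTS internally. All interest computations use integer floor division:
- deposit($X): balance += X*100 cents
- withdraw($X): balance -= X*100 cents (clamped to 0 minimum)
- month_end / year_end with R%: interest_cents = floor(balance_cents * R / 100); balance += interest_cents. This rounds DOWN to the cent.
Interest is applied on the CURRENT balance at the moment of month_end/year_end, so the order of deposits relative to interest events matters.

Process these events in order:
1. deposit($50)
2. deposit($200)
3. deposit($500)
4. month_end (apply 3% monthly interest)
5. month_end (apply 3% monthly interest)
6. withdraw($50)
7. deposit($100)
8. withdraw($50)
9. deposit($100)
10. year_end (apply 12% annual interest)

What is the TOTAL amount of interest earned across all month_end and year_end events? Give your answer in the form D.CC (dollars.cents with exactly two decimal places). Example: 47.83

Answer: 341.35

Derivation:
After 1 (deposit($50)): balance=$1050.00 total_interest=$0.00
After 2 (deposit($200)): balance=$1250.00 total_interest=$0.00
After 3 (deposit($500)): balance=$1750.00 total_interest=$0.00
After 4 (month_end (apply 3% monthly interest)): balance=$1802.50 total_interest=$52.50
After 5 (month_end (apply 3% monthly interest)): balance=$1856.57 total_interest=$106.57
After 6 (withdraw($50)): balance=$1806.57 total_interest=$106.57
After 7 (deposit($100)): balance=$1906.57 total_interest=$106.57
After 8 (withdraw($50)): balance=$1856.57 total_interest=$106.57
After 9 (deposit($100)): balance=$1956.57 total_interest=$106.57
After 10 (year_end (apply 12% annual interest)): balance=$2191.35 total_interest=$341.35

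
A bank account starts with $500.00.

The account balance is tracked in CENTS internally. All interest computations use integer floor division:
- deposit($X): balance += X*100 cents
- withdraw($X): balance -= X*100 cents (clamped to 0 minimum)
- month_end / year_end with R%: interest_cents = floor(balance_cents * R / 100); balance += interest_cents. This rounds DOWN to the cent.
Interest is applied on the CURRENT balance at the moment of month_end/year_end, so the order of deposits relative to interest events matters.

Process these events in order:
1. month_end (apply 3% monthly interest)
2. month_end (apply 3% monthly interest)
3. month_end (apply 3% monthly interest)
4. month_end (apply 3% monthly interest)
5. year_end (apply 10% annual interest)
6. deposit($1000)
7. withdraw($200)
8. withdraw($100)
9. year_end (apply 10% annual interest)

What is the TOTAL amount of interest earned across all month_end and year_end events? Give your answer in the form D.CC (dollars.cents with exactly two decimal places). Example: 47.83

After 1 (month_end (apply 3% monthly interest)): balance=$515.00 total_interest=$15.00
After 2 (month_end (apply 3% monthly interest)): balance=$530.45 total_interest=$30.45
After 3 (month_end (apply 3% monthly interest)): balance=$546.36 total_interest=$46.36
After 4 (month_end (apply 3% monthly interest)): balance=$562.75 total_interest=$62.75
After 5 (year_end (apply 10% annual interest)): balance=$619.02 total_interest=$119.02
After 6 (deposit($1000)): balance=$1619.02 total_interest=$119.02
After 7 (withdraw($200)): balance=$1419.02 total_interest=$119.02
After 8 (withdraw($100)): balance=$1319.02 total_interest=$119.02
After 9 (year_end (apply 10% annual interest)): balance=$1450.92 total_interest=$250.92

Answer: 250.92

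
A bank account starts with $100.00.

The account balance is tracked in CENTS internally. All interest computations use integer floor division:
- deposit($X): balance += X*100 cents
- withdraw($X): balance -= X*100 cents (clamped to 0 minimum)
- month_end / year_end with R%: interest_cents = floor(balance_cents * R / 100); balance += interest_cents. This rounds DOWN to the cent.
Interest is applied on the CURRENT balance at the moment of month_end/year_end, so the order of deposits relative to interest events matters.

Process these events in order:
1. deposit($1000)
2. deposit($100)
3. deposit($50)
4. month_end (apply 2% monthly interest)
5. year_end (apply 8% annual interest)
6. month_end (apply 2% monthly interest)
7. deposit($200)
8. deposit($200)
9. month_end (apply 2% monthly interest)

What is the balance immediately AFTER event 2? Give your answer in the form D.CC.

Answer: 1200.00

Derivation:
After 1 (deposit($1000)): balance=$1100.00 total_interest=$0.00
After 2 (deposit($100)): balance=$1200.00 total_interest=$0.00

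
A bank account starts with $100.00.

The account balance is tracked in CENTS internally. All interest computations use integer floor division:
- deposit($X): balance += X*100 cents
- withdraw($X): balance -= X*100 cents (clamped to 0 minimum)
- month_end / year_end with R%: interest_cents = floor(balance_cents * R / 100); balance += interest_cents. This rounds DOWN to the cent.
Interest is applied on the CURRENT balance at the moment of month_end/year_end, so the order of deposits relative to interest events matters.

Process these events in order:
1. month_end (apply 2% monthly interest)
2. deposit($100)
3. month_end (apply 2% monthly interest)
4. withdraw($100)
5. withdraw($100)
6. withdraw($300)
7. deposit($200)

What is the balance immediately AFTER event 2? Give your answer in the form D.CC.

After 1 (month_end (apply 2% monthly interest)): balance=$102.00 total_interest=$2.00
After 2 (deposit($100)): balance=$202.00 total_interest=$2.00

Answer: 202.00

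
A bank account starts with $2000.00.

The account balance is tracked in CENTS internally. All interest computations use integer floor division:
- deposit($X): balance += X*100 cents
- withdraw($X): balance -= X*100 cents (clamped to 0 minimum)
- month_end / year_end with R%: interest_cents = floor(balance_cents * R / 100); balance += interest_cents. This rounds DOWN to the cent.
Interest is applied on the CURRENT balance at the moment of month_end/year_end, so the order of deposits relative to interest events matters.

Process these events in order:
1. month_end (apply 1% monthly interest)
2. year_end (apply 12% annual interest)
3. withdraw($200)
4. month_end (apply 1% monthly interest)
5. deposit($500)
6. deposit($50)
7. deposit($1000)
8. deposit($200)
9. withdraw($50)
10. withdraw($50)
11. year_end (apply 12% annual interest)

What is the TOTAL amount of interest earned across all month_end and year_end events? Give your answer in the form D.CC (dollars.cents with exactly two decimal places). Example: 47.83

Answer: 730.98

Derivation:
After 1 (month_end (apply 1% monthly interest)): balance=$2020.00 total_interest=$20.00
After 2 (year_end (apply 12% annual interest)): balance=$2262.40 total_interest=$262.40
After 3 (withdraw($200)): balance=$2062.40 total_interest=$262.40
After 4 (month_end (apply 1% monthly interest)): balance=$2083.02 total_interest=$283.02
After 5 (deposit($500)): balance=$2583.02 total_interest=$283.02
After 6 (deposit($50)): balance=$2633.02 total_interest=$283.02
After 7 (deposit($1000)): balance=$3633.02 total_interest=$283.02
After 8 (deposit($200)): balance=$3833.02 total_interest=$283.02
After 9 (withdraw($50)): balance=$3783.02 total_interest=$283.02
After 10 (withdraw($50)): balance=$3733.02 total_interest=$283.02
After 11 (year_end (apply 12% annual interest)): balance=$4180.98 total_interest=$730.98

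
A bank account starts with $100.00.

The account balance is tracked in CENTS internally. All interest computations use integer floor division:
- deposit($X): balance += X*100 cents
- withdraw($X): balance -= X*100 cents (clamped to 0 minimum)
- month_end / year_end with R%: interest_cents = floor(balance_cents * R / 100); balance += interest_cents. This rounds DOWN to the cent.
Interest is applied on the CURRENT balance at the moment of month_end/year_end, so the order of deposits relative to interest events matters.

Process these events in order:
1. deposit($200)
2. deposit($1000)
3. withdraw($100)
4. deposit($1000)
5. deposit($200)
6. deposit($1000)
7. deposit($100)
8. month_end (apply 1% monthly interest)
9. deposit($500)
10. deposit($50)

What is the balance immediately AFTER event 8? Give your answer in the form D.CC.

Answer: 3535.00

Derivation:
After 1 (deposit($200)): balance=$300.00 total_interest=$0.00
After 2 (deposit($1000)): balance=$1300.00 total_interest=$0.00
After 3 (withdraw($100)): balance=$1200.00 total_interest=$0.00
After 4 (deposit($1000)): balance=$2200.00 total_interest=$0.00
After 5 (deposit($200)): balance=$2400.00 total_interest=$0.00
After 6 (deposit($1000)): balance=$3400.00 total_interest=$0.00
After 7 (deposit($100)): balance=$3500.00 total_interest=$0.00
After 8 (month_end (apply 1% monthly interest)): balance=$3535.00 total_interest=$35.00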